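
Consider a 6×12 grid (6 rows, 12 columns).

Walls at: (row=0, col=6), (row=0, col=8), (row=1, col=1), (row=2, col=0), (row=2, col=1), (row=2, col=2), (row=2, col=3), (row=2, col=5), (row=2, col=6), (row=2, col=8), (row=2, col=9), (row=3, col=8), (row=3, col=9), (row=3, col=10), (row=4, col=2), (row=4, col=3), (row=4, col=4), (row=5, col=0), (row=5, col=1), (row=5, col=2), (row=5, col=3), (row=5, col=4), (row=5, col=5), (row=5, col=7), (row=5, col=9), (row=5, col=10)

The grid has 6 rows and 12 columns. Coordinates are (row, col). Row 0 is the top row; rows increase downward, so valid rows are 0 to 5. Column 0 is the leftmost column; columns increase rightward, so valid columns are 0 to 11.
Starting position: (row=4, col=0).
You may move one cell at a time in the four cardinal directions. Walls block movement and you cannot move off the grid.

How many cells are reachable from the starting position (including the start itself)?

BFS flood-fill from (row=4, col=0):
  Distance 0: (row=4, col=0)
  Distance 1: (row=3, col=0), (row=4, col=1)
  Distance 2: (row=3, col=1)
  Distance 3: (row=3, col=2)
  Distance 4: (row=3, col=3)
  Distance 5: (row=3, col=4)
  Distance 6: (row=2, col=4), (row=3, col=5)
  Distance 7: (row=1, col=4), (row=3, col=6), (row=4, col=5)
  Distance 8: (row=0, col=4), (row=1, col=3), (row=1, col=5), (row=3, col=7), (row=4, col=6)
  Distance 9: (row=0, col=3), (row=0, col=5), (row=1, col=2), (row=1, col=6), (row=2, col=7), (row=4, col=7), (row=5, col=6)
  Distance 10: (row=0, col=2), (row=1, col=7), (row=4, col=8)
  Distance 11: (row=0, col=1), (row=0, col=7), (row=1, col=8), (row=4, col=9), (row=5, col=8)
  Distance 12: (row=0, col=0), (row=1, col=9), (row=4, col=10)
  Distance 13: (row=0, col=9), (row=1, col=0), (row=1, col=10), (row=4, col=11)
  Distance 14: (row=0, col=10), (row=1, col=11), (row=2, col=10), (row=3, col=11), (row=5, col=11)
  Distance 15: (row=0, col=11), (row=2, col=11)
Total reachable: 46 (grid has 46 open cells total)

Answer: Reachable cells: 46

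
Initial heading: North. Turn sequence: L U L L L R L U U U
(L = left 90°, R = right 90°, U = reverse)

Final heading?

Start: North
  L (left (90° counter-clockwise)) -> West
  U (U-turn (180°)) -> East
  L (left (90° counter-clockwise)) -> North
  L (left (90° counter-clockwise)) -> West
  L (left (90° counter-clockwise)) -> South
  R (right (90° clockwise)) -> West
  L (left (90° counter-clockwise)) -> South
  U (U-turn (180°)) -> North
  U (U-turn (180°)) -> South
  U (U-turn (180°)) -> North
Final: North

Answer: Final heading: North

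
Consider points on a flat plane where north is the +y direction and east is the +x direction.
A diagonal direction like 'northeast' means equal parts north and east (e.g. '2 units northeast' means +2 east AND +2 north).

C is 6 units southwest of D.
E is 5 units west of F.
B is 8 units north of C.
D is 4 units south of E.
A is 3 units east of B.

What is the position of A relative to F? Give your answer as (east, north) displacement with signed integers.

Answer: A is at (east=-8, north=-2) relative to F.

Derivation:
Place F at the origin (east=0, north=0).
  E is 5 units west of F: delta (east=-5, north=+0); E at (east=-5, north=0).
  D is 4 units south of E: delta (east=+0, north=-4); D at (east=-5, north=-4).
  C is 6 units southwest of D: delta (east=-6, north=-6); C at (east=-11, north=-10).
  B is 8 units north of C: delta (east=+0, north=+8); B at (east=-11, north=-2).
  A is 3 units east of B: delta (east=+3, north=+0); A at (east=-8, north=-2).
Therefore A relative to F: (east=-8, north=-2).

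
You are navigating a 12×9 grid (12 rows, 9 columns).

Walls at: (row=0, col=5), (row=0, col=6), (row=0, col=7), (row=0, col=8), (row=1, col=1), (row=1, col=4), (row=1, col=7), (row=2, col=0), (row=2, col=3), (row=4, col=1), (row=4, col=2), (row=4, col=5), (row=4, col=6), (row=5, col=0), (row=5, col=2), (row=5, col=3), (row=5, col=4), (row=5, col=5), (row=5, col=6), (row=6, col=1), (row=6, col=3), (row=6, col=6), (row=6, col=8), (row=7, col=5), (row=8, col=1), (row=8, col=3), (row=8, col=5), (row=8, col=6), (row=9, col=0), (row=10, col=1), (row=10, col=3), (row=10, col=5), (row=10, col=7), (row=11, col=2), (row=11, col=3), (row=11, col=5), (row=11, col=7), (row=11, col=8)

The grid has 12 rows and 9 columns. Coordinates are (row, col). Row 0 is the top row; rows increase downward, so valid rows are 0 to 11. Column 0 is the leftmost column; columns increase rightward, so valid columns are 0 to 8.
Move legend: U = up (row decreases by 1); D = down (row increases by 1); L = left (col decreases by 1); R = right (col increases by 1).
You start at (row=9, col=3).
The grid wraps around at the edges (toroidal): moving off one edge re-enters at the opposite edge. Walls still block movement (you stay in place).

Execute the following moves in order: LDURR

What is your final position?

Answer: Final position: (row=9, col=4)

Derivation:
Start: (row=9, col=3)
  L (left): (row=9, col=3) -> (row=9, col=2)
  D (down): (row=9, col=2) -> (row=10, col=2)
  U (up): (row=10, col=2) -> (row=9, col=2)
  R (right): (row=9, col=2) -> (row=9, col=3)
  R (right): (row=9, col=3) -> (row=9, col=4)
Final: (row=9, col=4)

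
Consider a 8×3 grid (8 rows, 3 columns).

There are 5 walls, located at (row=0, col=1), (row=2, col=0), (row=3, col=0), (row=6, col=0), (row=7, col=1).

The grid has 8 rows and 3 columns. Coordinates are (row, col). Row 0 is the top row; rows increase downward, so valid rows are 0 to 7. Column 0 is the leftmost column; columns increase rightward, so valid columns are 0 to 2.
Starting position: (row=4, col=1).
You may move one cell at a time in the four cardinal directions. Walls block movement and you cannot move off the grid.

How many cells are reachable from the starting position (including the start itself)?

BFS flood-fill from (row=4, col=1):
  Distance 0: (row=4, col=1)
  Distance 1: (row=3, col=1), (row=4, col=0), (row=4, col=2), (row=5, col=1)
  Distance 2: (row=2, col=1), (row=3, col=2), (row=5, col=0), (row=5, col=2), (row=6, col=1)
  Distance 3: (row=1, col=1), (row=2, col=2), (row=6, col=2)
  Distance 4: (row=1, col=0), (row=1, col=2), (row=7, col=2)
  Distance 5: (row=0, col=0), (row=0, col=2)
Total reachable: 18 (grid has 19 open cells total)

Answer: Reachable cells: 18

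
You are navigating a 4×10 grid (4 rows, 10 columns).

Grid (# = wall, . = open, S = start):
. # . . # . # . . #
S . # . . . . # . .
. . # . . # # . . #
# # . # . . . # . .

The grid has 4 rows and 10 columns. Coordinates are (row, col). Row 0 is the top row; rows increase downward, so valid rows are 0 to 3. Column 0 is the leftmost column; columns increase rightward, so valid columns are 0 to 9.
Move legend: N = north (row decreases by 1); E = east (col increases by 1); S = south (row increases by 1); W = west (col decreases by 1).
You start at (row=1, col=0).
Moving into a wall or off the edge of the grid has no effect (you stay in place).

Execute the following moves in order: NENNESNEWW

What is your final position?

Answer: Final position: (row=0, col=0)

Derivation:
Start: (row=1, col=0)
  N (north): (row=1, col=0) -> (row=0, col=0)
  E (east): blocked, stay at (row=0, col=0)
  N (north): blocked, stay at (row=0, col=0)
  N (north): blocked, stay at (row=0, col=0)
  E (east): blocked, stay at (row=0, col=0)
  S (south): (row=0, col=0) -> (row=1, col=0)
  N (north): (row=1, col=0) -> (row=0, col=0)
  E (east): blocked, stay at (row=0, col=0)
  W (west): blocked, stay at (row=0, col=0)
  W (west): blocked, stay at (row=0, col=0)
Final: (row=0, col=0)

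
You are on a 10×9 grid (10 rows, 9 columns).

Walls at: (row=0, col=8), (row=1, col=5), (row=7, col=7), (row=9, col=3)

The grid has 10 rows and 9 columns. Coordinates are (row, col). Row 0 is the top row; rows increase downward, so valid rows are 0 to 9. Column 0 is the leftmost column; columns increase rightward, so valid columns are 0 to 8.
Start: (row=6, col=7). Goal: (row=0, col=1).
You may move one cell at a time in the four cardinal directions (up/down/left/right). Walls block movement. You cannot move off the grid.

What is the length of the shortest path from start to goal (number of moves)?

Answer: Shortest path length: 12

Derivation:
BFS from (row=6, col=7) until reaching (row=0, col=1):
  Distance 0: (row=6, col=7)
  Distance 1: (row=5, col=7), (row=6, col=6), (row=6, col=8)
  Distance 2: (row=4, col=7), (row=5, col=6), (row=5, col=8), (row=6, col=5), (row=7, col=6), (row=7, col=8)
  Distance 3: (row=3, col=7), (row=4, col=6), (row=4, col=8), (row=5, col=5), (row=6, col=4), (row=7, col=5), (row=8, col=6), (row=8, col=8)
  Distance 4: (row=2, col=7), (row=3, col=6), (row=3, col=8), (row=4, col=5), (row=5, col=4), (row=6, col=3), (row=7, col=4), (row=8, col=5), (row=8, col=7), (row=9, col=6), (row=9, col=8)
  Distance 5: (row=1, col=7), (row=2, col=6), (row=2, col=8), (row=3, col=5), (row=4, col=4), (row=5, col=3), (row=6, col=2), (row=7, col=3), (row=8, col=4), (row=9, col=5), (row=9, col=7)
  Distance 6: (row=0, col=7), (row=1, col=6), (row=1, col=8), (row=2, col=5), (row=3, col=4), (row=4, col=3), (row=5, col=2), (row=6, col=1), (row=7, col=2), (row=8, col=3), (row=9, col=4)
  Distance 7: (row=0, col=6), (row=2, col=4), (row=3, col=3), (row=4, col=2), (row=5, col=1), (row=6, col=0), (row=7, col=1), (row=8, col=2)
  Distance 8: (row=0, col=5), (row=1, col=4), (row=2, col=3), (row=3, col=2), (row=4, col=1), (row=5, col=0), (row=7, col=0), (row=8, col=1), (row=9, col=2)
  Distance 9: (row=0, col=4), (row=1, col=3), (row=2, col=2), (row=3, col=1), (row=4, col=0), (row=8, col=0), (row=9, col=1)
  Distance 10: (row=0, col=3), (row=1, col=2), (row=2, col=1), (row=3, col=0), (row=9, col=0)
  Distance 11: (row=0, col=2), (row=1, col=1), (row=2, col=0)
  Distance 12: (row=0, col=1), (row=1, col=0)  <- goal reached here
One shortest path (12 moves): (row=6, col=7) -> (row=6, col=6) -> (row=6, col=5) -> (row=6, col=4) -> (row=6, col=3) -> (row=6, col=2) -> (row=6, col=1) -> (row=5, col=1) -> (row=4, col=1) -> (row=3, col=1) -> (row=2, col=1) -> (row=1, col=1) -> (row=0, col=1)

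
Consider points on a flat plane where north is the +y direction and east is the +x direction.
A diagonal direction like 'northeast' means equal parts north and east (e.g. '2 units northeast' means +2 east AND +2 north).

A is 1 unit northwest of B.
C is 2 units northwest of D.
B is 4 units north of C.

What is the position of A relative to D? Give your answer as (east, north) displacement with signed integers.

Answer: A is at (east=-3, north=7) relative to D.

Derivation:
Place D at the origin (east=0, north=0).
  C is 2 units northwest of D: delta (east=-2, north=+2); C at (east=-2, north=2).
  B is 4 units north of C: delta (east=+0, north=+4); B at (east=-2, north=6).
  A is 1 unit northwest of B: delta (east=-1, north=+1); A at (east=-3, north=7).
Therefore A relative to D: (east=-3, north=7).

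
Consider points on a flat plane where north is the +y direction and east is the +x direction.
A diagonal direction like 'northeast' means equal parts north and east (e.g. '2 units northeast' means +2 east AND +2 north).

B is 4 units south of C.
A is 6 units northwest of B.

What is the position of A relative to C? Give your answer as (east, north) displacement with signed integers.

Place C at the origin (east=0, north=0).
  B is 4 units south of C: delta (east=+0, north=-4); B at (east=0, north=-4).
  A is 6 units northwest of B: delta (east=-6, north=+6); A at (east=-6, north=2).
Therefore A relative to C: (east=-6, north=2).

Answer: A is at (east=-6, north=2) relative to C.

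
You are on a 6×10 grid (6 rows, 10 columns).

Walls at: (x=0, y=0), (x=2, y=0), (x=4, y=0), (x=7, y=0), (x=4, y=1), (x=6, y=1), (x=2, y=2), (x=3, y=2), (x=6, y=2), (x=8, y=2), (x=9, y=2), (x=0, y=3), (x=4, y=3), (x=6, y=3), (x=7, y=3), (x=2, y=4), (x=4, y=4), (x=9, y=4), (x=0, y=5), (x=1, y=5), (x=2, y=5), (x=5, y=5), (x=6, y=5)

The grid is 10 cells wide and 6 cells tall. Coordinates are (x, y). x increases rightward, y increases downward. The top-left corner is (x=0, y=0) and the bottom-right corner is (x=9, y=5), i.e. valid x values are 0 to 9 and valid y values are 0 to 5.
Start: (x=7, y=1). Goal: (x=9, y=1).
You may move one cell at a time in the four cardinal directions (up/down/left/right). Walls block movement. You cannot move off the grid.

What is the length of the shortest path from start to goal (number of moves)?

Answer: Shortest path length: 2

Derivation:
BFS from (x=7, y=1) until reaching (x=9, y=1):
  Distance 0: (x=7, y=1)
  Distance 1: (x=8, y=1), (x=7, y=2)
  Distance 2: (x=8, y=0), (x=9, y=1)  <- goal reached here
One shortest path (2 moves): (x=7, y=1) -> (x=8, y=1) -> (x=9, y=1)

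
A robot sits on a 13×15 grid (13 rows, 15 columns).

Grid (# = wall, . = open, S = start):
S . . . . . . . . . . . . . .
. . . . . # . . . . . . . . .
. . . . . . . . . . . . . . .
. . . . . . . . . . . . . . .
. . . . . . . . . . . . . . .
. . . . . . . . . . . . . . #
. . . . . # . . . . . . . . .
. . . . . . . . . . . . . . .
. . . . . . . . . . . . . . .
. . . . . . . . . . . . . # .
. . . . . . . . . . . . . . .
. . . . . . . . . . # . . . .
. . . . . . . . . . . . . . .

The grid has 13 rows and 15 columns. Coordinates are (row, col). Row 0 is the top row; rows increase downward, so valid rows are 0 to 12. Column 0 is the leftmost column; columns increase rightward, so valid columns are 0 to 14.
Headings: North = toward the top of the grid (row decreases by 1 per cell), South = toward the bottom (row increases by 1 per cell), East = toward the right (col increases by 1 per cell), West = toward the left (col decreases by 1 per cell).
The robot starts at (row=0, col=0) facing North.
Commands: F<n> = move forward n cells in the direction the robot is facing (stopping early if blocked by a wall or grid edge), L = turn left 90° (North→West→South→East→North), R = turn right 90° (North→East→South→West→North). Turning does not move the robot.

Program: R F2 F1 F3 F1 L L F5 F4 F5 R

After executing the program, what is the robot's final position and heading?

Start: (row=0, col=0), facing North
  R: turn right, now facing East
  F2: move forward 2, now at (row=0, col=2)
  F1: move forward 1, now at (row=0, col=3)
  F3: move forward 3, now at (row=0, col=6)
  F1: move forward 1, now at (row=0, col=7)
  L: turn left, now facing North
  L: turn left, now facing West
  F5: move forward 5, now at (row=0, col=2)
  F4: move forward 2/4 (blocked), now at (row=0, col=0)
  F5: move forward 0/5 (blocked), now at (row=0, col=0)
  R: turn right, now facing North
Final: (row=0, col=0), facing North

Answer: Final position: (row=0, col=0), facing North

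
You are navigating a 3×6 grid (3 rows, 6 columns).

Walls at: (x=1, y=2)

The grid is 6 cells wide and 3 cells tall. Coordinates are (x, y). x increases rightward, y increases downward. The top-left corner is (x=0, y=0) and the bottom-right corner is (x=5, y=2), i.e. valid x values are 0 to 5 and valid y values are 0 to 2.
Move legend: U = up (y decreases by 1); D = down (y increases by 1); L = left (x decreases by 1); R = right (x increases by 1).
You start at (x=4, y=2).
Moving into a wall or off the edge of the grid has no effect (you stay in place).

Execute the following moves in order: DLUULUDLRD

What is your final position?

Answer: Final position: (x=2, y=2)

Derivation:
Start: (x=4, y=2)
  D (down): blocked, stay at (x=4, y=2)
  L (left): (x=4, y=2) -> (x=3, y=2)
  U (up): (x=3, y=2) -> (x=3, y=1)
  U (up): (x=3, y=1) -> (x=3, y=0)
  L (left): (x=3, y=0) -> (x=2, y=0)
  U (up): blocked, stay at (x=2, y=0)
  D (down): (x=2, y=0) -> (x=2, y=1)
  L (left): (x=2, y=1) -> (x=1, y=1)
  R (right): (x=1, y=1) -> (x=2, y=1)
  D (down): (x=2, y=1) -> (x=2, y=2)
Final: (x=2, y=2)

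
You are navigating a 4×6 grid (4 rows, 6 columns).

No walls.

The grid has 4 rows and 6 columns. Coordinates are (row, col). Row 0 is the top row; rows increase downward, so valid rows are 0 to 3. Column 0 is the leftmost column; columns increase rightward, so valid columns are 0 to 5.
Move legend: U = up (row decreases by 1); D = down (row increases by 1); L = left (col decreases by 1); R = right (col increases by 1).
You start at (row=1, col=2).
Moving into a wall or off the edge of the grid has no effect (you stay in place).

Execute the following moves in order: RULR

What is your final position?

Answer: Final position: (row=0, col=3)

Derivation:
Start: (row=1, col=2)
  R (right): (row=1, col=2) -> (row=1, col=3)
  U (up): (row=1, col=3) -> (row=0, col=3)
  L (left): (row=0, col=3) -> (row=0, col=2)
  R (right): (row=0, col=2) -> (row=0, col=3)
Final: (row=0, col=3)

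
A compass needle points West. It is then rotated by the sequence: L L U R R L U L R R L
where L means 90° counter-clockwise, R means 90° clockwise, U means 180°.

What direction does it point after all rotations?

Start: West
  L (left (90° counter-clockwise)) -> South
  L (left (90° counter-clockwise)) -> East
  U (U-turn (180°)) -> West
  R (right (90° clockwise)) -> North
  R (right (90° clockwise)) -> East
  L (left (90° counter-clockwise)) -> North
  U (U-turn (180°)) -> South
  L (left (90° counter-clockwise)) -> East
  R (right (90° clockwise)) -> South
  R (right (90° clockwise)) -> West
  L (left (90° counter-clockwise)) -> South
Final: South

Answer: Final heading: South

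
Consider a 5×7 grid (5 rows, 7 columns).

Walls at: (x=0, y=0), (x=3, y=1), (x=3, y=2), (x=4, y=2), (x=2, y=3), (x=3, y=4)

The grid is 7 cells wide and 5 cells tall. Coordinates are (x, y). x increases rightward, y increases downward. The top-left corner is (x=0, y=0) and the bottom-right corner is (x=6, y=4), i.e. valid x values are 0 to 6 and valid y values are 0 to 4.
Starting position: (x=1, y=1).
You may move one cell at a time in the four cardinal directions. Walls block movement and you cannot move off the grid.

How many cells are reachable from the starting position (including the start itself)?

Answer: Reachable cells: 29

Derivation:
BFS flood-fill from (x=1, y=1):
  Distance 0: (x=1, y=1)
  Distance 1: (x=1, y=0), (x=0, y=1), (x=2, y=1), (x=1, y=2)
  Distance 2: (x=2, y=0), (x=0, y=2), (x=2, y=2), (x=1, y=3)
  Distance 3: (x=3, y=0), (x=0, y=3), (x=1, y=4)
  Distance 4: (x=4, y=0), (x=0, y=4), (x=2, y=4)
  Distance 5: (x=5, y=0), (x=4, y=1)
  Distance 6: (x=6, y=0), (x=5, y=1)
  Distance 7: (x=6, y=1), (x=5, y=2)
  Distance 8: (x=6, y=2), (x=5, y=3)
  Distance 9: (x=4, y=3), (x=6, y=3), (x=5, y=4)
  Distance 10: (x=3, y=3), (x=4, y=4), (x=6, y=4)
Total reachable: 29 (grid has 29 open cells total)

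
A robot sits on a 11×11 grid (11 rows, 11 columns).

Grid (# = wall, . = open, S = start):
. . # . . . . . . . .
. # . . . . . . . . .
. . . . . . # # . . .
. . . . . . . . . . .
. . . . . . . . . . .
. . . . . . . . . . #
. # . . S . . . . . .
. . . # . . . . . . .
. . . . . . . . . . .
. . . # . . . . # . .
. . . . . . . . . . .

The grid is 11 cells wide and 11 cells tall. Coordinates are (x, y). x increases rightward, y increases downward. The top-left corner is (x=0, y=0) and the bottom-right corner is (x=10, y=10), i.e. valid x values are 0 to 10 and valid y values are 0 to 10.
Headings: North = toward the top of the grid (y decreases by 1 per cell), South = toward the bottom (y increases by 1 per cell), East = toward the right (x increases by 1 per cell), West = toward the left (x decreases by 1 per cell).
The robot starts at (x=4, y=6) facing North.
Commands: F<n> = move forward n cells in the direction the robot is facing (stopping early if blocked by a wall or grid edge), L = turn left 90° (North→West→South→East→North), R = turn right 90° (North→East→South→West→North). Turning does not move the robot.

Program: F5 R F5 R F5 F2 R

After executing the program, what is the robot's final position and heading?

Answer: Final position: (x=9, y=8), facing West

Derivation:
Start: (x=4, y=6), facing North
  F5: move forward 5, now at (x=4, y=1)
  R: turn right, now facing East
  F5: move forward 5, now at (x=9, y=1)
  R: turn right, now facing South
  F5: move forward 5, now at (x=9, y=6)
  F2: move forward 2, now at (x=9, y=8)
  R: turn right, now facing West
Final: (x=9, y=8), facing West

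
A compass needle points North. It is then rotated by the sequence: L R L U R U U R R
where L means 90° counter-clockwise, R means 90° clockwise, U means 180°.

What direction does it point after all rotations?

Answer: Final heading: North

Derivation:
Start: North
  L (left (90° counter-clockwise)) -> West
  R (right (90° clockwise)) -> North
  L (left (90° counter-clockwise)) -> West
  U (U-turn (180°)) -> East
  R (right (90° clockwise)) -> South
  U (U-turn (180°)) -> North
  U (U-turn (180°)) -> South
  R (right (90° clockwise)) -> West
  R (right (90° clockwise)) -> North
Final: North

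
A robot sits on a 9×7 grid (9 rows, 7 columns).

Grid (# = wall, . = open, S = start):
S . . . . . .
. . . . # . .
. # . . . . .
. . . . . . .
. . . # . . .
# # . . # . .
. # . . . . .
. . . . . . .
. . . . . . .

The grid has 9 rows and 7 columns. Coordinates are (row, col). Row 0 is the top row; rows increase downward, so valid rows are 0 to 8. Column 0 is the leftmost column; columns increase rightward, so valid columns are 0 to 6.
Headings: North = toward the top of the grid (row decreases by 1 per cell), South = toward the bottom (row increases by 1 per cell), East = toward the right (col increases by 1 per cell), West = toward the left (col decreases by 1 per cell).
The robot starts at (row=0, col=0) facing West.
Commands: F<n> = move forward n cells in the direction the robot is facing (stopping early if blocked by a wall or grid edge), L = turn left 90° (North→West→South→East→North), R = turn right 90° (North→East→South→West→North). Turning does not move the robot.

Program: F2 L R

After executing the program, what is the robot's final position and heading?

Start: (row=0, col=0), facing West
  F2: move forward 0/2 (blocked), now at (row=0, col=0)
  L: turn left, now facing South
  R: turn right, now facing West
Final: (row=0, col=0), facing West

Answer: Final position: (row=0, col=0), facing West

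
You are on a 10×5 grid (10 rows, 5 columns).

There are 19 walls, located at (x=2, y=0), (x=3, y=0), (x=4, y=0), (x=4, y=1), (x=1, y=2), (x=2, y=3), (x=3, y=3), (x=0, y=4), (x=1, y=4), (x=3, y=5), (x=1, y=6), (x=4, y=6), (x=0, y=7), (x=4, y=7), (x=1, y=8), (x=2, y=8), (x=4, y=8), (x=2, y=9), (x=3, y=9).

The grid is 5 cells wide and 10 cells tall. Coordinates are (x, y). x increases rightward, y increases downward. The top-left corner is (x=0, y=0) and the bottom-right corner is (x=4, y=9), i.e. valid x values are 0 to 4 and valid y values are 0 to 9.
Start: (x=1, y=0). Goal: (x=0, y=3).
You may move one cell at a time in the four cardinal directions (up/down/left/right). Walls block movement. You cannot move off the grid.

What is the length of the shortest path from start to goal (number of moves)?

Answer: Shortest path length: 4

Derivation:
BFS from (x=1, y=0) until reaching (x=0, y=3):
  Distance 0: (x=1, y=0)
  Distance 1: (x=0, y=0), (x=1, y=1)
  Distance 2: (x=0, y=1), (x=2, y=1)
  Distance 3: (x=3, y=1), (x=0, y=2), (x=2, y=2)
  Distance 4: (x=3, y=2), (x=0, y=3)  <- goal reached here
One shortest path (4 moves): (x=1, y=0) -> (x=0, y=0) -> (x=0, y=1) -> (x=0, y=2) -> (x=0, y=3)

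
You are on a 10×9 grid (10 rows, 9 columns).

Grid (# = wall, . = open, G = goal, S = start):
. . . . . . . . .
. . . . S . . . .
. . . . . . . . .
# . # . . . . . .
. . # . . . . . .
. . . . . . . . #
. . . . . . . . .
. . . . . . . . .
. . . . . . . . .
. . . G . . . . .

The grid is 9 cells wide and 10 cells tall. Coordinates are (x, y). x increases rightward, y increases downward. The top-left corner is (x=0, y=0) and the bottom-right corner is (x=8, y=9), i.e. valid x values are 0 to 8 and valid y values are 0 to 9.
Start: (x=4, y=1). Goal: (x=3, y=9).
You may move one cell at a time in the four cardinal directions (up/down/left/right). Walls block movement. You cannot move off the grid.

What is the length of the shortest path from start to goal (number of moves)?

BFS from (x=4, y=1) until reaching (x=3, y=9):
  Distance 0: (x=4, y=1)
  Distance 1: (x=4, y=0), (x=3, y=1), (x=5, y=1), (x=4, y=2)
  Distance 2: (x=3, y=0), (x=5, y=0), (x=2, y=1), (x=6, y=1), (x=3, y=2), (x=5, y=2), (x=4, y=3)
  Distance 3: (x=2, y=0), (x=6, y=0), (x=1, y=1), (x=7, y=1), (x=2, y=2), (x=6, y=2), (x=3, y=3), (x=5, y=3), (x=4, y=4)
  Distance 4: (x=1, y=0), (x=7, y=0), (x=0, y=1), (x=8, y=1), (x=1, y=2), (x=7, y=2), (x=6, y=3), (x=3, y=4), (x=5, y=4), (x=4, y=5)
  Distance 5: (x=0, y=0), (x=8, y=0), (x=0, y=2), (x=8, y=2), (x=1, y=3), (x=7, y=3), (x=6, y=4), (x=3, y=5), (x=5, y=5), (x=4, y=6)
  Distance 6: (x=8, y=3), (x=1, y=4), (x=7, y=4), (x=2, y=5), (x=6, y=5), (x=3, y=6), (x=5, y=6), (x=4, y=7)
  Distance 7: (x=0, y=4), (x=8, y=4), (x=1, y=5), (x=7, y=5), (x=2, y=6), (x=6, y=6), (x=3, y=7), (x=5, y=7), (x=4, y=8)
  Distance 8: (x=0, y=5), (x=1, y=6), (x=7, y=6), (x=2, y=7), (x=6, y=7), (x=3, y=8), (x=5, y=8), (x=4, y=9)
  Distance 9: (x=0, y=6), (x=8, y=6), (x=1, y=7), (x=7, y=7), (x=2, y=8), (x=6, y=8), (x=3, y=9), (x=5, y=9)  <- goal reached here
One shortest path (9 moves): (x=4, y=1) -> (x=3, y=1) -> (x=3, y=2) -> (x=3, y=3) -> (x=3, y=4) -> (x=3, y=5) -> (x=3, y=6) -> (x=3, y=7) -> (x=3, y=8) -> (x=3, y=9)

Answer: Shortest path length: 9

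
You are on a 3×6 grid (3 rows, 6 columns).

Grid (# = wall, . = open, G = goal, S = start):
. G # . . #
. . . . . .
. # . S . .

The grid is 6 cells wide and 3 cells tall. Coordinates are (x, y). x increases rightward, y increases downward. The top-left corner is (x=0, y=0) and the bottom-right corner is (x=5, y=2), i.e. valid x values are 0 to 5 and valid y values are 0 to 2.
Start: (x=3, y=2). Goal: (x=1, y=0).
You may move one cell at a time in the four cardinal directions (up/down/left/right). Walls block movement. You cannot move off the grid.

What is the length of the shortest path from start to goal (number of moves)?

Answer: Shortest path length: 4

Derivation:
BFS from (x=3, y=2) until reaching (x=1, y=0):
  Distance 0: (x=3, y=2)
  Distance 1: (x=3, y=1), (x=2, y=2), (x=4, y=2)
  Distance 2: (x=3, y=0), (x=2, y=1), (x=4, y=1), (x=5, y=2)
  Distance 3: (x=4, y=0), (x=1, y=1), (x=5, y=1)
  Distance 4: (x=1, y=0), (x=0, y=1)  <- goal reached here
One shortest path (4 moves): (x=3, y=2) -> (x=2, y=2) -> (x=2, y=1) -> (x=1, y=1) -> (x=1, y=0)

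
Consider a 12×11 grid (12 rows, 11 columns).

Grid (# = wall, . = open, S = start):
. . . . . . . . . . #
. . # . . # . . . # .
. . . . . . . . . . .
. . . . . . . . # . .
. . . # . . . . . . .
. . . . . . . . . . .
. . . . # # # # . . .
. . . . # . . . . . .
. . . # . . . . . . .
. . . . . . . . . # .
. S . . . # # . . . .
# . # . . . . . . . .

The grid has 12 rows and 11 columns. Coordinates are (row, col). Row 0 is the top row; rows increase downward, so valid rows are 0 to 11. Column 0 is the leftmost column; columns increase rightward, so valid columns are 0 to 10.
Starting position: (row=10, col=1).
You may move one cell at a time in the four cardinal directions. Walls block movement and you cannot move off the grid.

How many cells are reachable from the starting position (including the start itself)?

Answer: Reachable cells: 115

Derivation:
BFS flood-fill from (row=10, col=1):
  Distance 0: (row=10, col=1)
  Distance 1: (row=9, col=1), (row=10, col=0), (row=10, col=2), (row=11, col=1)
  Distance 2: (row=8, col=1), (row=9, col=0), (row=9, col=2), (row=10, col=3)
  Distance 3: (row=7, col=1), (row=8, col=0), (row=8, col=2), (row=9, col=3), (row=10, col=4), (row=11, col=3)
  Distance 4: (row=6, col=1), (row=7, col=0), (row=7, col=2), (row=9, col=4), (row=11, col=4)
  Distance 5: (row=5, col=1), (row=6, col=0), (row=6, col=2), (row=7, col=3), (row=8, col=4), (row=9, col=5), (row=11, col=5)
  Distance 6: (row=4, col=1), (row=5, col=0), (row=5, col=2), (row=6, col=3), (row=8, col=5), (row=9, col=6), (row=11, col=6)
  Distance 7: (row=3, col=1), (row=4, col=0), (row=4, col=2), (row=5, col=3), (row=7, col=5), (row=8, col=6), (row=9, col=7), (row=11, col=7)
  Distance 8: (row=2, col=1), (row=3, col=0), (row=3, col=2), (row=5, col=4), (row=7, col=6), (row=8, col=7), (row=9, col=8), (row=10, col=7), (row=11, col=8)
  Distance 9: (row=1, col=1), (row=2, col=0), (row=2, col=2), (row=3, col=3), (row=4, col=4), (row=5, col=5), (row=7, col=7), (row=8, col=8), (row=10, col=8), (row=11, col=9)
  Distance 10: (row=0, col=1), (row=1, col=0), (row=2, col=3), (row=3, col=4), (row=4, col=5), (row=5, col=6), (row=7, col=8), (row=8, col=9), (row=10, col=9), (row=11, col=10)
  Distance 11: (row=0, col=0), (row=0, col=2), (row=1, col=3), (row=2, col=4), (row=3, col=5), (row=4, col=6), (row=5, col=7), (row=6, col=8), (row=7, col=9), (row=8, col=10), (row=10, col=10)
  Distance 12: (row=0, col=3), (row=1, col=4), (row=2, col=5), (row=3, col=6), (row=4, col=7), (row=5, col=8), (row=6, col=9), (row=7, col=10), (row=9, col=10)
  Distance 13: (row=0, col=4), (row=2, col=6), (row=3, col=7), (row=4, col=8), (row=5, col=9), (row=6, col=10)
  Distance 14: (row=0, col=5), (row=1, col=6), (row=2, col=7), (row=4, col=9), (row=5, col=10)
  Distance 15: (row=0, col=6), (row=1, col=7), (row=2, col=8), (row=3, col=9), (row=4, col=10)
  Distance 16: (row=0, col=7), (row=1, col=8), (row=2, col=9), (row=3, col=10)
  Distance 17: (row=0, col=8), (row=2, col=10)
  Distance 18: (row=0, col=9), (row=1, col=10)
Total reachable: 115 (grid has 115 open cells total)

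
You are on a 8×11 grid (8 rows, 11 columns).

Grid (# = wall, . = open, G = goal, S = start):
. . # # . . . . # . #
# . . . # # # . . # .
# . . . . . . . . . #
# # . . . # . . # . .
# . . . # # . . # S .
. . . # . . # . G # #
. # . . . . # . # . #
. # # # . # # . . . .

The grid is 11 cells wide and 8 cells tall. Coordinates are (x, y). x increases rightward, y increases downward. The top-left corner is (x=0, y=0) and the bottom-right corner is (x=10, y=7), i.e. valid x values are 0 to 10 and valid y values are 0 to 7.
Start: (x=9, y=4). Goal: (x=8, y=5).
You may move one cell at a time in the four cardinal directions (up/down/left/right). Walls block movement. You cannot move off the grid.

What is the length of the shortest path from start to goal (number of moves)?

Answer: Shortest path length: 8

Derivation:
BFS from (x=9, y=4) until reaching (x=8, y=5):
  Distance 0: (x=9, y=4)
  Distance 1: (x=9, y=3), (x=10, y=4)
  Distance 2: (x=9, y=2), (x=10, y=3)
  Distance 3: (x=8, y=2)
  Distance 4: (x=8, y=1), (x=7, y=2)
  Distance 5: (x=7, y=1), (x=6, y=2), (x=7, y=3)
  Distance 6: (x=7, y=0), (x=5, y=2), (x=6, y=3), (x=7, y=4)
  Distance 7: (x=6, y=0), (x=4, y=2), (x=6, y=4), (x=7, y=5)
  Distance 8: (x=5, y=0), (x=3, y=2), (x=4, y=3), (x=8, y=5), (x=7, y=6)  <- goal reached here
One shortest path (8 moves): (x=9, y=4) -> (x=9, y=3) -> (x=9, y=2) -> (x=8, y=2) -> (x=7, y=2) -> (x=7, y=3) -> (x=7, y=4) -> (x=7, y=5) -> (x=8, y=5)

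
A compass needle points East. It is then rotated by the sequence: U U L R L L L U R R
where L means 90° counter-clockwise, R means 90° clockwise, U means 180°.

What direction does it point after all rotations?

Answer: Final heading: South

Derivation:
Start: East
  U (U-turn (180°)) -> West
  U (U-turn (180°)) -> East
  L (left (90° counter-clockwise)) -> North
  R (right (90° clockwise)) -> East
  L (left (90° counter-clockwise)) -> North
  L (left (90° counter-clockwise)) -> West
  L (left (90° counter-clockwise)) -> South
  U (U-turn (180°)) -> North
  R (right (90° clockwise)) -> East
  R (right (90° clockwise)) -> South
Final: South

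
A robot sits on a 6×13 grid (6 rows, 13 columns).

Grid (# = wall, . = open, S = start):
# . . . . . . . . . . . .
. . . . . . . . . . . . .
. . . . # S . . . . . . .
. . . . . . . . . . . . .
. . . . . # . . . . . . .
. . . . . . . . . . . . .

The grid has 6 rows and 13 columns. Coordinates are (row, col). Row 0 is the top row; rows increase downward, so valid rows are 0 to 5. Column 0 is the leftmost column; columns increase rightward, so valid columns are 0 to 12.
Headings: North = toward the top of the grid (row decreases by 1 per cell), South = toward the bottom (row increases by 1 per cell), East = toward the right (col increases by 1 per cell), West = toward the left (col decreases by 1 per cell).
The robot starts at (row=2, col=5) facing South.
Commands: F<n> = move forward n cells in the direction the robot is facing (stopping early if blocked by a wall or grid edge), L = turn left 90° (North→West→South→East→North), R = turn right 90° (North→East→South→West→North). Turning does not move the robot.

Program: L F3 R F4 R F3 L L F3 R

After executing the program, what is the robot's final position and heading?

Start: (row=2, col=5), facing South
  L: turn left, now facing East
  F3: move forward 3, now at (row=2, col=8)
  R: turn right, now facing South
  F4: move forward 3/4 (blocked), now at (row=5, col=8)
  R: turn right, now facing West
  F3: move forward 3, now at (row=5, col=5)
  L: turn left, now facing South
  L: turn left, now facing East
  F3: move forward 3, now at (row=5, col=8)
  R: turn right, now facing South
Final: (row=5, col=8), facing South

Answer: Final position: (row=5, col=8), facing South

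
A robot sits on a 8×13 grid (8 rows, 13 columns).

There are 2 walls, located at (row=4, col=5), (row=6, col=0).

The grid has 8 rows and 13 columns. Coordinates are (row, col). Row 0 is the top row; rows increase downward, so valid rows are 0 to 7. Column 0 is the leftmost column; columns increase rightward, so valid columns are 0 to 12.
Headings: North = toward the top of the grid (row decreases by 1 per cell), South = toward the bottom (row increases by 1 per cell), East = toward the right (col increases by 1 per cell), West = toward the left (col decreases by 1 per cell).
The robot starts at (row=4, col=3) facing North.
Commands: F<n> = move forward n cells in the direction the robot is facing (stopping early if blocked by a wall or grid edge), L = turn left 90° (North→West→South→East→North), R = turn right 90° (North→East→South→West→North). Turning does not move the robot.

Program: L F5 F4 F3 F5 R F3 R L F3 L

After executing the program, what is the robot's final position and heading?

Answer: Final position: (row=0, col=0), facing West

Derivation:
Start: (row=4, col=3), facing North
  L: turn left, now facing West
  F5: move forward 3/5 (blocked), now at (row=4, col=0)
  F4: move forward 0/4 (blocked), now at (row=4, col=0)
  F3: move forward 0/3 (blocked), now at (row=4, col=0)
  F5: move forward 0/5 (blocked), now at (row=4, col=0)
  R: turn right, now facing North
  F3: move forward 3, now at (row=1, col=0)
  R: turn right, now facing East
  L: turn left, now facing North
  F3: move forward 1/3 (blocked), now at (row=0, col=0)
  L: turn left, now facing West
Final: (row=0, col=0), facing West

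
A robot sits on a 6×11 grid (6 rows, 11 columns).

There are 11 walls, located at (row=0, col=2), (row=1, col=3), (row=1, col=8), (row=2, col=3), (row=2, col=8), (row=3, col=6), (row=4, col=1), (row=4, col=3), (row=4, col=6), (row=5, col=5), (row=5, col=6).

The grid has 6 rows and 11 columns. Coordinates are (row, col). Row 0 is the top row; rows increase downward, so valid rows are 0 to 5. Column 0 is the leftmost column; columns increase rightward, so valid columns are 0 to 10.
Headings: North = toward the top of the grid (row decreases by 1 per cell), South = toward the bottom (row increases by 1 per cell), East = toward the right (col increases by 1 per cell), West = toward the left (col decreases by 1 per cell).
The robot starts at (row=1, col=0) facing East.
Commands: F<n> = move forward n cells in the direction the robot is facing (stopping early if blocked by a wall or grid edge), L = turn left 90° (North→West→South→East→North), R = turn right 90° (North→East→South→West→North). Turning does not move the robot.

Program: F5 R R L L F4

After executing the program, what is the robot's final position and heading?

Start: (row=1, col=0), facing East
  F5: move forward 2/5 (blocked), now at (row=1, col=2)
  R: turn right, now facing South
  R: turn right, now facing West
  L: turn left, now facing South
  L: turn left, now facing East
  F4: move forward 0/4 (blocked), now at (row=1, col=2)
Final: (row=1, col=2), facing East

Answer: Final position: (row=1, col=2), facing East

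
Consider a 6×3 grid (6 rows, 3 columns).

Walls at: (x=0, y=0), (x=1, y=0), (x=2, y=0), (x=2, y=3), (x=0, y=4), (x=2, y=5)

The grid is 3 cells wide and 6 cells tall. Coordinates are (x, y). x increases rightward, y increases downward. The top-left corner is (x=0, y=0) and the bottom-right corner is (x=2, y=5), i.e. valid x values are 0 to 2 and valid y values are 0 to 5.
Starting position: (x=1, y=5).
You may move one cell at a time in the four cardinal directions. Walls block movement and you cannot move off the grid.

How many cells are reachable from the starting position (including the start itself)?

Answer: Reachable cells: 12

Derivation:
BFS flood-fill from (x=1, y=5):
  Distance 0: (x=1, y=5)
  Distance 1: (x=1, y=4), (x=0, y=5)
  Distance 2: (x=1, y=3), (x=2, y=4)
  Distance 3: (x=1, y=2), (x=0, y=3)
  Distance 4: (x=1, y=1), (x=0, y=2), (x=2, y=2)
  Distance 5: (x=0, y=1), (x=2, y=1)
Total reachable: 12 (grid has 12 open cells total)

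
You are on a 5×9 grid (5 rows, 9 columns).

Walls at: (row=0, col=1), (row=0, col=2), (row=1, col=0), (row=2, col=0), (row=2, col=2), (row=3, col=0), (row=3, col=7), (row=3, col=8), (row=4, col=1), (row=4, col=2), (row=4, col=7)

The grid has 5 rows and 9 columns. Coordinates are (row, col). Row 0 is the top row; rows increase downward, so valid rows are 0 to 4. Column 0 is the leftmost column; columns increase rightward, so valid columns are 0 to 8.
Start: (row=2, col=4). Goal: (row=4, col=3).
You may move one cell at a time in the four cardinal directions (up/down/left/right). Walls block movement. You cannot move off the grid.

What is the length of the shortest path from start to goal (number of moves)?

Answer: Shortest path length: 3

Derivation:
BFS from (row=2, col=4) until reaching (row=4, col=3):
  Distance 0: (row=2, col=4)
  Distance 1: (row=1, col=4), (row=2, col=3), (row=2, col=5), (row=3, col=4)
  Distance 2: (row=0, col=4), (row=1, col=3), (row=1, col=5), (row=2, col=6), (row=3, col=3), (row=3, col=5), (row=4, col=4)
  Distance 3: (row=0, col=3), (row=0, col=5), (row=1, col=2), (row=1, col=6), (row=2, col=7), (row=3, col=2), (row=3, col=6), (row=4, col=3), (row=4, col=5)  <- goal reached here
One shortest path (3 moves): (row=2, col=4) -> (row=2, col=3) -> (row=3, col=3) -> (row=4, col=3)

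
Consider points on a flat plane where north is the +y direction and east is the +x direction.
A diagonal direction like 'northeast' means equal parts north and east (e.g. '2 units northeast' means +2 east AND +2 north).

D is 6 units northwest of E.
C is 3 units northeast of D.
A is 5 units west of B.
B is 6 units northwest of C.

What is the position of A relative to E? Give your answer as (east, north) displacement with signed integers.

Answer: A is at (east=-14, north=15) relative to E.

Derivation:
Place E at the origin (east=0, north=0).
  D is 6 units northwest of E: delta (east=-6, north=+6); D at (east=-6, north=6).
  C is 3 units northeast of D: delta (east=+3, north=+3); C at (east=-3, north=9).
  B is 6 units northwest of C: delta (east=-6, north=+6); B at (east=-9, north=15).
  A is 5 units west of B: delta (east=-5, north=+0); A at (east=-14, north=15).
Therefore A relative to E: (east=-14, north=15).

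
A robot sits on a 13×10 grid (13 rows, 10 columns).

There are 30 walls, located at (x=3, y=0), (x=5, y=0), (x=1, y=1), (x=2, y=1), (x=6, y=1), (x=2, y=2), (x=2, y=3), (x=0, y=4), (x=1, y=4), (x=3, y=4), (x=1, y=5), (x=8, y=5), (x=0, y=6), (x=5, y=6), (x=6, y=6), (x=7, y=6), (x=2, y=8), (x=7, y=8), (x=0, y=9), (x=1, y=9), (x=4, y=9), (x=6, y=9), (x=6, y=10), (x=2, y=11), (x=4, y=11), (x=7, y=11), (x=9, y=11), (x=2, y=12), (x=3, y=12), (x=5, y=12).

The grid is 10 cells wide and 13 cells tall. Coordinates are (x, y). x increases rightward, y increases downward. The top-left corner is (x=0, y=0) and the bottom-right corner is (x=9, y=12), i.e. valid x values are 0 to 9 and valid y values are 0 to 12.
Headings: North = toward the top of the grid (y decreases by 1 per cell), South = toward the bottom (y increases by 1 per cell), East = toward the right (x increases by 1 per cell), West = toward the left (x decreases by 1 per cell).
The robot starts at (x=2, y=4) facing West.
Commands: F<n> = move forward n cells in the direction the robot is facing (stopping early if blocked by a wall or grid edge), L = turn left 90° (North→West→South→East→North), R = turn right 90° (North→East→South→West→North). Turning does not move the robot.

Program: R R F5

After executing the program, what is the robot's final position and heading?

Answer: Final position: (x=2, y=4), facing East

Derivation:
Start: (x=2, y=4), facing West
  R: turn right, now facing North
  R: turn right, now facing East
  F5: move forward 0/5 (blocked), now at (x=2, y=4)
Final: (x=2, y=4), facing East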